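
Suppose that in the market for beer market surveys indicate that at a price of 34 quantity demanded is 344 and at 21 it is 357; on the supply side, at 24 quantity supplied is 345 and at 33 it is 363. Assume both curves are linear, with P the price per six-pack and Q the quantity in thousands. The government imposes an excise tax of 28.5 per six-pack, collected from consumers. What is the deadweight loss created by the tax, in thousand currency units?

Deadweight loss = 270.75 thousand.

Demand slope: (357 − 344)/(21 − 34) = -1, so Qd = 378 − P.
Supply slope: (363 − 345)/(33 − 24) = 2, so Qs = 2P + 297.
Before the tax: set 378 − P = 2P + 297 → P* = 27, Q* = 351.
With the tax collected from consumers, demand (in seller-price terms) shifts: Qd = 378 − (P + 28.5).
Solving gives Q = 332 with consumers paying 46 and producers receiving 17.5 (the 28.5 wedge).
Quantity falls by |ΔQ| = |351 − 332| = 19.
DWL = ½ · t · |ΔQ| = ½ · 28.5 · 19 = 270.75.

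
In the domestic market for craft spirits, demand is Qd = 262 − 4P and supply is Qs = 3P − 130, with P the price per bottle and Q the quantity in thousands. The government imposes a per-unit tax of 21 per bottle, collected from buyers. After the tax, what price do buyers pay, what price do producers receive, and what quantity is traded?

Buyers pay 65; producers receive 44; quantity = 2.

Without the tax, 262 − 4P = 3P − 130 gives 7P = 392, so P* = 56 and Q* = 38.
With the tax collected from buyers, demand (in seller-price terms) shifts: Qd = 262 − 4(P + 21).
New equilibrium: buyers pay 65, producers receive 44, Q = 2. (Wedge: Pb − Ps = 21.)
The less price-elastic side of the market bears the larger share of a per-unit tax.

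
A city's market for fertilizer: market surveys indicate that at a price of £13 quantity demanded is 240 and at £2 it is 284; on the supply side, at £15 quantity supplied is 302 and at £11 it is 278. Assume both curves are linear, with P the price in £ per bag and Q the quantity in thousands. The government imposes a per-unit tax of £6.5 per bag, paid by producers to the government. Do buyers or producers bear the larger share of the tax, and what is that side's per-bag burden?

Demand slope: (284 − 240)/(2 − 13) = -4, so Qd = 292 − 4P.
Supply slope: (278 − 302)/(11 − 15) = 6, so Qs = 6P + 212.
Without the tax, 292 − 4P = 6P + 212 gives 10P = 80, so P* = £8 and Q* = 260.
With the tax collected from producers, supply shifts: Qs = 6(P − 6.5) + 212.
Solving gives Q = 244.4 with buyers paying £11.9 and producers receiving £5.4 (the £6.5 wedge).
Per-bag burden: buyers £3.9, producers £2.6.
Buyers take the larger share because demand is less price-elastic here (demand slope 4 vs supply slope 6).
The less price-elastic side of the market bears the larger share of a per-unit tax.

Buyers bear the larger share: £3.9 per bag.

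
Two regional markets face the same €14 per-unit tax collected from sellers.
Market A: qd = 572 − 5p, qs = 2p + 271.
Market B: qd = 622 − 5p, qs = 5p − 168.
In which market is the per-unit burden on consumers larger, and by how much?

Market B, by €3.

Market A: pre-tax p* = €43, q* = 357; post-tax q = 337; per-unit burden on consumers = €4.
Market B: pre-tax p* = €79, q* = 227; post-tax q = 192; per-unit burden on consumers = €7.
Difference: €4 vs €7 → market B is larger by €3.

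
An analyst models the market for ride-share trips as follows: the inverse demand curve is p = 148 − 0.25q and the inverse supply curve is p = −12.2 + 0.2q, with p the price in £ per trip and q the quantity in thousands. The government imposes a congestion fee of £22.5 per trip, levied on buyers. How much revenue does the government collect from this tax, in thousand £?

Rewrite in direct form: qd = 592 − 4p and qs = 5p + 61.
Before the tax: set 592 − 4p = 5p + 61 → p* = £59, q* = 356.
With the tax collected from buyers, demand (in seller-price terms) shifts: qd = 592 − 4(p + 22.5).
New equilibrium: buyers pay £71.5, producers receive £49, q = 306. (Wedge: pb − ps = 22.5.)
Revenue = t · Q = 22.5 · 306 = £6885.

Tax revenue = £6885 thousand.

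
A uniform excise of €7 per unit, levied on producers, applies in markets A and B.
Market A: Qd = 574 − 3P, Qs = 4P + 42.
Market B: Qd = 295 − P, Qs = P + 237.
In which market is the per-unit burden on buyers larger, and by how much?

Market A: pre-tax P* = €76, Q* = 346; post-tax Q = 334; per-unit burden on buyers = €4.
Market B: pre-tax P* = €29, Q* = 266; post-tax Q = 262.5; per-unit burden on buyers = €3.5.
Difference: €4 vs €3.5 → market A is larger by €0.5.

Market A, by €0.5.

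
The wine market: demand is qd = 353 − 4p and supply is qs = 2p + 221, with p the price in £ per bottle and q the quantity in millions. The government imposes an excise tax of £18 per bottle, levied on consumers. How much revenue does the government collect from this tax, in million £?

Without the tax, 353 − 4p = 2p + 221 gives 6p = 132, so p* = £22 and q* = 265.
With the tax collected from consumers, demand (in seller-price terms) shifts: qd = 353 − 4(p + 18).
Solving gives q = 241 with consumers paying £28 and producers receiving £10 (the £18 wedge).
Revenue = t · Q = 18 · 241 = £4338.

Tax revenue = £4338 million.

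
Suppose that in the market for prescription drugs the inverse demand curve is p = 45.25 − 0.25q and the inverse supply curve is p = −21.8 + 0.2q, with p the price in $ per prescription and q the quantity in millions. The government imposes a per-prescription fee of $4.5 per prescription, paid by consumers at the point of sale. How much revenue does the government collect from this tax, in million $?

Inverting to q(p) form: qd = 181 − 4p; qs = 5p + 109.
Without the tax, 181 − 4p = 5p + 109 gives 9p = 72, so p* = $8 and q* = 149.
With the tax collected from consumers, demand (in seller-price terms) shifts: qd = 181 − 4(p + 4.5).
Solving gives q = 139 with consumers paying $10.5 and producers receiving $6 (the $4.5 wedge).
Revenue = t · Q = 4.5 · 139 = $625.5.

Tax revenue = $625.5 million.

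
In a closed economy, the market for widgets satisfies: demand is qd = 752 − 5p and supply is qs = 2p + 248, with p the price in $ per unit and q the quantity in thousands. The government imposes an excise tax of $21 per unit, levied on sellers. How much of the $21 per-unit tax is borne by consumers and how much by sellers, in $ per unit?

Consumers bear $6 per unit; sellers bear $15 per unit.

Before the tax: set 752 − 5p = 2p + 248 → p* = $72, q* = 392.
With the tax collected from sellers, supply shifts: qs = 2(p − 21) + 248.
Solving gives q = 362 with consumers paying $78 and sellers receiving $57 (the $21 wedge).
Burden on consumers: $6; on sellers: $15. (They sum to $21.)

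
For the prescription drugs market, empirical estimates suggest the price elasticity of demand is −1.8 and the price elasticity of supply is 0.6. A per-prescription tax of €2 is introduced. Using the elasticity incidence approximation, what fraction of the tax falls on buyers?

Buyers' share ≈ 0.25.

Incidence ratio: buyers' share ≈ εs / (εs + |εd|) = 0.6 / (0.6 + 1.8) = 0.25.
Supply is the less elastic side, so buyers bear the smaller share.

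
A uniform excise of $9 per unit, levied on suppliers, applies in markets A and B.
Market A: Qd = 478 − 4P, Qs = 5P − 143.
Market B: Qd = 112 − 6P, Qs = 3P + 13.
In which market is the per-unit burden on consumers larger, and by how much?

Market A, by $2.

Market A: pre-tax P* = $69, Q* = 202; post-tax Q = 182; per-unit burden on consumers = $5.
Market B: pre-tax P* = $11, Q* = 46; post-tax Q = 28; per-unit burden on consumers = $3.
Difference: $5 vs $3 → market A is larger by $2.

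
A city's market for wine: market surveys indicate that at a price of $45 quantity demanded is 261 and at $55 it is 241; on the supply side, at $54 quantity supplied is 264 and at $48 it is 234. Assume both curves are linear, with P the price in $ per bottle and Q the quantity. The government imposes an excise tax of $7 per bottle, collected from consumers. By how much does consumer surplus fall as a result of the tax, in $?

Demand slope: (241 − 261)/(55 − 45) = -2, so Qd = 351 − 2P.
Supply slope: (234 − 264)/(48 − 54) = 5, so Qs = 5P − 6.
Before the tax: set 351 − 2P = 5P − 6 → P* = $51, Q* = 249.
With the tax collected from consumers, demand (in seller-price terms) shifts: Qd = 351 − 2(P + 7).
New equilibrium: consumers pay $56, suppliers receive $49, Q = 239. (Wedge: Pb − Ps = 7.)
ΔCS is the trapezoid between Q = 239 and Q = 249 of height $5: ½ · (249 + 239) · 5 = $1220.

Consumer surplus falls by $1220.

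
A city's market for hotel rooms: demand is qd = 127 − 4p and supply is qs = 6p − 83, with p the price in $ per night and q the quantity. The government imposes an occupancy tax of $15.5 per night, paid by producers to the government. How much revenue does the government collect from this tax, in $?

Before the tax: set 127 − 4p = 6p − 83 → p* = $21, q* = 43.
With the tax collected from producers, supply shifts: qs = 6(p − 15.5) − 83.
Solving gives q = 5.8 with consumers paying $30.3 and producers receiving $14.8 (the $15.5 wedge).
Revenue = t · Q = 15.5 · 5.8 = $89.9.

Tax revenue = $89.9.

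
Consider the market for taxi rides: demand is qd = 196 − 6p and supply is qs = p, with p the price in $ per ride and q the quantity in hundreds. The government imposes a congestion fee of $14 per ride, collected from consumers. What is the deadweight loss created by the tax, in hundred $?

Before the tax: set 196 − 6p = p → p* = $28, q* = 28.
With the tax collected from consumers, demand (in seller-price terms) shifts: qd = 196 − 6(p + 14).
New equilibrium: consumers pay $30, sellers receive $16, q = 16. (Wedge: pb − ps = 14.)
Quantity falls by |ΔQ| = |28 − 16| = 12.
DWL = ½ · t · |ΔQ| = ½ · 14 · 12 = $84.

Deadweight loss = $84 hundred.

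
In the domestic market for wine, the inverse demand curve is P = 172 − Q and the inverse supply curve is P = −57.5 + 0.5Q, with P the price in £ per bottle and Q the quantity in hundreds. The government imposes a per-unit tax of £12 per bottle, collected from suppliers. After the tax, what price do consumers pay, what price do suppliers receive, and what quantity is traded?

Rewrite in direct form: Qd = 172 − P and Qs = 2P + 115.
Before the tax: set 172 − P = 2P + 115 → P* = £19, Q* = 153.
With the tax collected from suppliers, supply shifts: Qs = 2(P − 12) + 115.
Solving gives Q = 145 with consumers paying £27 and suppliers receiving £15 (the £12 wedge).

Consumers pay £27; suppliers receive £15; quantity = 145.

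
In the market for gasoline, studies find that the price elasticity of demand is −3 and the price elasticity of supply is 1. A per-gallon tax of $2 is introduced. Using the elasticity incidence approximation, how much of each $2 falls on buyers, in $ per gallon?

Buyers bear ≈ $0.5 per gallon.

Incidence ratio: buyers' share ≈ εs / (εs + |εd|) = 1 / (1 + 3) = 0.25.
So buyers bear ≈ 0.25 × $2 = $0.5; sellers bear $1.5.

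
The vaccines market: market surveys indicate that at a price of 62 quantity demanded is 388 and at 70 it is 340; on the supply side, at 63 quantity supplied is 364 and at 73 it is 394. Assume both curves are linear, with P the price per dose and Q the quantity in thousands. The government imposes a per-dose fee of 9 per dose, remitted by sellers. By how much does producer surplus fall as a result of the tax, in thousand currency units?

Producer surplus falls by 2166 thousand.

Demand slope: (340 − 388)/(70 − 62) = -6, so Qd = 760 − 6P.
Supply slope: (394 − 364)/(73 − 63) = 3, so Qs = 3P + 175.
Before the tax: set 760 − 6P = 3P + 175 → P* = 65, Q* = 370.
With the tax collected from sellers, supply shifts: Qs = 3(P − 9) + 175.
Solving gives Q = 352 with buyers paying 68 and sellers receiving 59 (the 9 wedge).
ΔPS is the trapezoid between Q = 352 and Q = 370 of height 6: ½ · (370 + 352) · 6 = 2166.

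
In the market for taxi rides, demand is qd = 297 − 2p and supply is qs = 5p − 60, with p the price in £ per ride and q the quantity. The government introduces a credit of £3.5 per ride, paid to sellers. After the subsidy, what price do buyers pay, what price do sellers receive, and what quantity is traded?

Before the subsidy: set 297 − 2p = 5p − 60 → p* = £51, q* = 195.
With a per-unit subsidy paid to sellers, each receives p + 3.5 per unit sold, so supply becomes qs = 5(p + 3.5) − 60.
New equilibrium: buyers pay £48.5, sellers receive £52, q = 200. (Wedge: pb − ps = −3.5.)

Buyers pay £48.5; sellers receive £52; quantity = 200.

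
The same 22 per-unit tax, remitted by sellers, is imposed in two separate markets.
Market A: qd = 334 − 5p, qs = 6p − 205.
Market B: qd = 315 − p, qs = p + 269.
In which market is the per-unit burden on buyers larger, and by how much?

Market A: pre-tax p* = 49, q* = 89; post-tax q = 29; per-unit burden on buyers = 12.
Market B: pre-tax p* = 23, q* = 292; post-tax q = 281; per-unit burden on buyers = 11.
Difference: 12 vs 11 → market A is larger by 1.

Market A, by 1.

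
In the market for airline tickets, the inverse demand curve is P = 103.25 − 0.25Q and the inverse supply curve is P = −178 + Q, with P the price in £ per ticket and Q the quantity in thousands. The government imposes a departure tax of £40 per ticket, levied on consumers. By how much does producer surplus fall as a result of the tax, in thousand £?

Producer surplus falls by £6688 thousand.

Inverting to Q(P) form: Qd = 413 − 4P; Qs = P + 178.
Before the tax: set 413 − 4P = P + 178 → P* = £47, Q* = 225.
With the tax collected from consumers, demand (in seller-price terms) shifts: Qd = 413 − 4(P + 40).
Solving gives Q = 193 with consumers paying £55 and suppliers receiving £15 (the £40 wedge).
ΔPS is the trapezoid between Q = 193 and Q = 225 of height £32: ½ · (225 + 193) · 32 = £6688.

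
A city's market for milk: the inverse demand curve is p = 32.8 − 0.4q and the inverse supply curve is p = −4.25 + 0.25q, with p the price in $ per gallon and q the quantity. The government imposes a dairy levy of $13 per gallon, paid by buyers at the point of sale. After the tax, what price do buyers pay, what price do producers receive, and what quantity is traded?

Inverting to q(p) form: qd = 82 − 2.5p; qs = 4p + 17.
Without the tax, 82 − 2.5p = 4p + 17 gives 6.5p = 65, so p* = $10 and q* = 57.
With the tax collected from buyers, demand (in seller-price terms) shifts: qd = 82 − 2.5(p + 13).
Solving gives q = 37 with buyers paying $18 and producers receiving $5 (the $13 wedge).

Buyers pay $18; producers receive $5; quantity = 37.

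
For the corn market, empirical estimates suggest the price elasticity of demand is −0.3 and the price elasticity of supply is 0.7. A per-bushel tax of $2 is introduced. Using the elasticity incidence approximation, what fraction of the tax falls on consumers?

Consumers' share ≈ 0.7.

Incidence ratio: consumers' share ≈ εs / (εs + |εd|) = 0.7 / (0.7 + 0.3) = 0.7.
Supply is the more elastic side, so consumers bear the larger share.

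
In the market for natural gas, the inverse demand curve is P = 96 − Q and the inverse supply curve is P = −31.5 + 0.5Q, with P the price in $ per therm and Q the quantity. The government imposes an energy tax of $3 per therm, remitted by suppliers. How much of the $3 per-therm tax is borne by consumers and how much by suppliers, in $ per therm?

Consumers bear $2 per therm; suppliers bear $1 per therm.

Inverting to Q(P) form: Qd = 96 − P; Qs = 2P + 63.
Without the tax, 96 − P = 2P + 63 gives 3P = 33, so P* = $11 and Q* = 85.
With the tax collected from suppliers, supply shifts: Qs = 2(P − 3) + 63.
Solving gives Q = 83 with consumers paying $13 and suppliers receiving $10 (the $3 wedge).
Burden on consumers: $2; on suppliers: $1. (They sum to $3.)
The less price-elastic side of the market bears the larger share of a per-unit tax.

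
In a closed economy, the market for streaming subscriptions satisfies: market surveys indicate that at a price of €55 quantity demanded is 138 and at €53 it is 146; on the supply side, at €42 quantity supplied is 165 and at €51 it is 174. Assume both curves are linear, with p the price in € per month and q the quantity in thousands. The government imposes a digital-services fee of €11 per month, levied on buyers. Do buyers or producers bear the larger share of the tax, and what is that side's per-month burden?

Producers bear the larger share: €8.8 per month.

Demand slope: (146 − 138)/(53 − 55) = -4, so qd = 358 − 4p.
Supply slope: (174 − 165)/(51 − 42) = 1, so qs = p + 123.
Without the tax, 358 − 4p = p + 123 gives 5p = 235, so p* = €47 and q* = 170.
With the tax collected from buyers, demand (in seller-price terms) shifts: qd = 358 − 4(p + 11).
New equilibrium: buyers pay €49.2, producers receive €38.2, q = 161.2. (Wedge: pb − ps = 11.)
Per-month burden: buyers €2.2, producers €8.8.
Producers take the larger share because supply is less price-elastic here (demand slope 4 vs supply slope 1).
The less price-elastic side of the market bears the larger share of a per-unit tax.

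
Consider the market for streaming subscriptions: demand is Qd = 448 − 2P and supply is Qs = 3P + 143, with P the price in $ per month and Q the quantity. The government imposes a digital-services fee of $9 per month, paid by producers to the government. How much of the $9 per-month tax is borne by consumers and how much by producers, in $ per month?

Consumers bear $5.4 per month; producers bear $3.6 per month.

Before the tax: set 448 − 2P = 3P + 143 → P* = $61, Q* = 326.
With the tax collected from producers, supply shifts: Qs = 3(P − 9) + 143.
New equilibrium: consumers pay $66.4, producers receive $57.4, Q = 315.2. (Wedge: Pb − Ps = 9.)
Burden on consumers: $5.4; on producers: $3.6. (They sum to $9.)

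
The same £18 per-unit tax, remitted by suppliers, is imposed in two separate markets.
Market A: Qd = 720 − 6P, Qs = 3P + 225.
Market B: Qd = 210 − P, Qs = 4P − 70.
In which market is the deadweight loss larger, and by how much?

Market A: pre-tax P* = £55, Q* = 390; post-tax Q = 354; deadweight loss = £324.
Market B: pre-tax P* = £56, Q* = 154; post-tax Q = 139.6; deadweight loss = £129.6.
Difference: £324 vs £129.6 → market A is larger by £194.4.

Market A, by £194.4.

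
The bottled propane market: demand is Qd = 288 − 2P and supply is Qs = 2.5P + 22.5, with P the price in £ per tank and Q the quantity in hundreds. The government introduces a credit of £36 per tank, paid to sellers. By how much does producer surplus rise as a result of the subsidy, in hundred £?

Without the subsidy, 288 − 2P = 2.5P + 22.5 gives 4.5P = 265.5, so P* = £59 and Q* = 170.
With a per-unit subsidy paid to sellers, each receives P + 36 per unit sold, so supply becomes Qs = 2.5(P + 36) + 22.5.
Solving gives Q = 210 with buyers paying £39 and sellers receiving £75 (the £36 wedge).
ΔPS is the trapezoid between Q = 210 and Q = 170 of height £16: ½ · (170 + 210) · 16 = £3040.

Producer surplus rises by £3040 hundred.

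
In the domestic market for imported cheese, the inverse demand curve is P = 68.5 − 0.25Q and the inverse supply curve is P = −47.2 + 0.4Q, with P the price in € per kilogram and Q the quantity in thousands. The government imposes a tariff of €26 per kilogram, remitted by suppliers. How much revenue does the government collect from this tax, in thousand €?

Tax revenue = €3588 thousand.

Inverting to Q(P) form: Qd = 274 − 4P; Qs = 2.5P + 118.
Before the tax: set 274 − 4P = 2.5P + 118 → P* = €24, Q* = 178.
With the tax collected from suppliers, supply shifts: Qs = 2.5(P − 26) + 118.
Solving gives Q = 138 with buyers paying €34 and suppliers receiving €8 (the €26 wedge).
Revenue = t · Q = 26 · 138 = €3588.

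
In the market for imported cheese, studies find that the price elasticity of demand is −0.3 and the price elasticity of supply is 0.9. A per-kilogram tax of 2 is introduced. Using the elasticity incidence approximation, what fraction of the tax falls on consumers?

Incidence ratio: consumers' share ≈ εs / (εs + |εd|) = 0.9 / (0.9 + 0.3) = 0.75.
Supply is the more elastic side, so consumers bear the larger share.

Consumers' share ≈ 0.75.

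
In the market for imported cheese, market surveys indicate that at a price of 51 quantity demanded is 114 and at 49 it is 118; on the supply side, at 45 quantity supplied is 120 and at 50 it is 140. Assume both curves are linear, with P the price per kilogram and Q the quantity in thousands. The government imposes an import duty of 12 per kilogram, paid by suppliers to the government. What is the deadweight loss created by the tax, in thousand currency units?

Deadweight loss = 96 thousand.

Demand slope: (118 − 114)/(49 − 51) = -2, so Qd = 216 − 2P.
Supply slope: (140 − 120)/(50 − 45) = 4, so Qs = 4P − 60.
Without the tax, 216 − 2P = 4P − 60 gives 6P = 276, so P* = 46 and Q* = 124.
With the tax collected from suppliers, supply shifts: Qs = 4(P − 12) − 60.
Solving gives Q = 108 with buyers paying 54 and suppliers receiving 42 (the 12 wedge).
Quantity falls by |ΔQ| = |124 − 108| = 16.
DWL = ½ · t · |ΔQ| = ½ · 12 · 16 = 96.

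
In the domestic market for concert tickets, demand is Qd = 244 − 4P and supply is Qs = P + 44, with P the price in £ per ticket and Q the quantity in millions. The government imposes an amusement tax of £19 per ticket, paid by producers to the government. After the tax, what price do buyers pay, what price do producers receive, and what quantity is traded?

Buyers pay £43.8; producers receive £24.8; quantity = 68.8.

Without the tax, 244 − 4P = P + 44 gives 5P = 200, so P* = £40 and Q* = 84.
With the tax collected from producers, supply shifts: Qs = (P − 19) + 44.
Solving gives Q = 68.8 with buyers paying £43.8 and producers receiving £24.8 (the £19 wedge).
The less price-elastic side of the market bears the larger share of a per-unit tax.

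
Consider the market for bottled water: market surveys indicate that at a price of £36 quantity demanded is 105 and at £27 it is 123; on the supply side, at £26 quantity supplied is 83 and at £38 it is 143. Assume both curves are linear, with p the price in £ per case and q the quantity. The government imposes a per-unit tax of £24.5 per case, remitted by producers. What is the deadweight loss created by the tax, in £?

Demand slope: (123 − 105)/(27 − 36) = -2, so qd = 177 − 2p.
Supply slope: (143 − 83)/(38 − 26) = 5, so qs = 5p − 47.
Before the tax: set 177 − 2p = 5p − 47 → p* = £32, q* = 113.
With the tax collected from producers, supply shifts: qs = 5(p − 24.5) − 47.
Solving gives q = 78 with buyers paying £49.5 and producers receiving £25 (the £24.5 wedge).
Quantity falls by |ΔQ| = |113 − 78| = 35.
DWL = ½ · t · |ΔQ| = ½ · 24.5 · 35 = £428.75.

Deadweight loss = £428.75.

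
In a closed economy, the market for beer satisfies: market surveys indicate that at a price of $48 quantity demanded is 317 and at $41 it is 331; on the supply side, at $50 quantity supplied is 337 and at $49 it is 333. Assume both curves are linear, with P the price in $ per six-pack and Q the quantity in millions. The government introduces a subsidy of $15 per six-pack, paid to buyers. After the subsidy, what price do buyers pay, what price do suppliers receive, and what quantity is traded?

Demand slope: (331 − 317)/(41 − 48) = -2, so Qd = 413 − 2P.
Supply slope: (333 − 337)/(49 − 50) = 4, so Qs = 4P + 137.
Without the subsidy, 413 − 2P = 4P + 137 gives 6P = 276, so P* = $46 and Q* = 321.
With a per-unit subsidy paid to buyers, each effectively pays P − 15, so demand becomes Qd = 413 − 2(P − 15).
Solving gives Q = 341 with buyers paying $36 and suppliers receiving $51 (the $15 wedge).

Buyers pay $36; suppliers receive $51; quantity = 341.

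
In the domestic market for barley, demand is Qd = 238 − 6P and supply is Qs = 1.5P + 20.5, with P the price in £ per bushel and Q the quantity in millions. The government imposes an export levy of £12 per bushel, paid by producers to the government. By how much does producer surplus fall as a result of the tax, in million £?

Producer surplus falls by £545.28 million.

Before the tax: set 238 − 6P = 1.5P + 20.5 → P* = £29, Q* = 64.
With the tax collected from producers, supply shifts: Qs = 1.5(P − 12) + 20.5.
Solving gives Q = 49.6 with buyers paying £31.4 and producers receiving £19.4 (the £12 wedge).
ΔPS is the trapezoid between Q = 49.6 and Q = 64 of height £9.6: ½ · (64 + 49.6) · 9.6 = £545.28.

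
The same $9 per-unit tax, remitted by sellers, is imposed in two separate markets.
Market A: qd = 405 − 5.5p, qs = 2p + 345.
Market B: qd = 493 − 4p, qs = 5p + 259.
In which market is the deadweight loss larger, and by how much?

Market B, by $30.6.

Market A: pre-tax p* = $8, q* = 361; post-tax q = 347.8; deadweight loss = $59.4.
Market B: pre-tax p* = $26, q* = 389; post-tax q = 369; deadweight loss = $90.
Difference: $59.4 vs $90 → market B is larger by $30.6.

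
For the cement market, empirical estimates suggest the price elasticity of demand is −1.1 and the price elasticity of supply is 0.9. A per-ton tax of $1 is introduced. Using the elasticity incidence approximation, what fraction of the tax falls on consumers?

Consumers' share ≈ 0.45.

Incidence ratio: consumers' share ≈ εs / (εs + |εd|) = 0.9 / (0.9 + 1.1) = 0.45.
Supply is the less elastic side, so consumers bear the smaller share.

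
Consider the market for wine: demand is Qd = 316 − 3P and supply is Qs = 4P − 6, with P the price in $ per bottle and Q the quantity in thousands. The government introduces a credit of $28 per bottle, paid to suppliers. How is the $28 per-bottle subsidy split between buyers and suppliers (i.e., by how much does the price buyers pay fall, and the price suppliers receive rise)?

Buyers gain $16 per bottle; suppliers gain $12 per bottle.

Before the subsidy: set 316 − 3P = 4P − 6 → P* = $46, Q* = 178.
With a per-unit subsidy paid to suppliers, each receives P + 28 per unit sold, so supply becomes Qs = 4(P + 28) − 6.
New equilibrium: buyers pay $30, suppliers receive $58, Q = 226. (Wedge: Pb − Ps = −28.)
Gain to buyers: $16; to suppliers: $12. (They sum to $28.)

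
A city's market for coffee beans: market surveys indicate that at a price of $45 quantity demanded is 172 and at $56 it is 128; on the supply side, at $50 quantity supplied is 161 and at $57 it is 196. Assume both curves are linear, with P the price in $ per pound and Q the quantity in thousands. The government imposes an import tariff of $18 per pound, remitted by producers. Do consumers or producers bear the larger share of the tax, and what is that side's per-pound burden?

Consumers bear the larger share: $10 per pound.

Demand slope: (128 − 172)/(56 − 45) = -4, so Qd = 352 − 4P.
Supply slope: (196 − 161)/(57 − 50) = 5, so Qs = 5P − 89.
Without the tax, 352 − 4P = 5P − 89 gives 9P = 441, so P* = $49 and Q* = 156.
With the tax collected from producers, supply shifts: Qs = 5(P − 18) − 89.
New equilibrium: consumers pay $59, producers receive $41, Q = 116. (Wedge: Pb − Ps = 18.)
Per-pound burden: consumers $10, producers $8.
Consumers take the larger share because demand is less price-elastic here (demand slope 4 vs supply slope 5).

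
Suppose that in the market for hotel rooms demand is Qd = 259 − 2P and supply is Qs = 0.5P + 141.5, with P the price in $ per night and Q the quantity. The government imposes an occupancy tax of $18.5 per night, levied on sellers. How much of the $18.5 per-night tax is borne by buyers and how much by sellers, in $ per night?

Without the tax, 259 − 2P = 0.5P + 141.5 gives 2.5P = 117.5, so P* = $47 and Q* = 165.
With the tax collected from sellers, supply shifts: Qs = 0.5(P − 18.5) + 141.5.
New equilibrium: buyers pay $50.7, sellers receive $32.2, Q = 157.6. (Wedge: Pb − Ps = 18.5.)
Burden on buyers: $3.7; on sellers: $14.8. (They sum to $18.5.)

Buyers bear $3.7 per night; sellers bear $14.8 per night.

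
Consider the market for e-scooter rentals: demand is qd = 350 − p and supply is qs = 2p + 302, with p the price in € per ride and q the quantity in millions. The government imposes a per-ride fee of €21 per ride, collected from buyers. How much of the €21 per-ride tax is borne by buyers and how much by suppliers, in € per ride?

Before the tax: set 350 − p = 2p + 302 → p* = €16, q* = 334.
With the tax collected from buyers, demand (in seller-price terms) shifts: qd = 350 − (p + 21).
Solving gives q = 320 with buyers paying €30 and suppliers receiving €9 (the €21 wedge).
Burden on buyers: €14; on suppliers: €7. (They sum to €21.)

Buyers bear €14 per ride; suppliers bear €7 per ride.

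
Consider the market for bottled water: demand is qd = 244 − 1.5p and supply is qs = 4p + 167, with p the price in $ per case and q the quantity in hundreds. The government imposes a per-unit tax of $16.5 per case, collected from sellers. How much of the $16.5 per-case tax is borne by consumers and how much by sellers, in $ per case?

Without the tax, 244 − 1.5p = 4p + 167 gives 5.5p = 77, so p* = $14 and q* = 223.
With the tax collected from sellers, supply shifts: qs = 4(p − 16.5) + 167.
Solving gives q = 205 with consumers paying $26 and sellers receiving $9.5 (the $16.5 wedge).
Burden on consumers: $12; on sellers: $4.5. (They sum to $16.5.)
The less price-elastic side of the market bears the larger share of a per-unit tax.

Consumers bear $12 per case; sellers bear $4.5 per case.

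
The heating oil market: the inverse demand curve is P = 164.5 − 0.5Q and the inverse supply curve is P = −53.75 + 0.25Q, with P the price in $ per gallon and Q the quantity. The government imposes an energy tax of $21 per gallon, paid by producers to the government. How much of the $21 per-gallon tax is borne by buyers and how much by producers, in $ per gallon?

Inverting to Q(P) form: Qd = 329 − 2P; Qs = 4P + 215.
Before the tax: set 329 − 2P = 4P + 215 → P* = $19, Q* = 291.
With the tax collected from producers, supply shifts: Qs = 4(P − 21) + 215.
Solving gives Q = 263 with buyers paying $33 and producers receiving $12 (the $21 wedge).
Burden on buyers: $14; on producers: $7. (They sum to $21.)

Buyers bear $14 per gallon; producers bear $7 per gallon.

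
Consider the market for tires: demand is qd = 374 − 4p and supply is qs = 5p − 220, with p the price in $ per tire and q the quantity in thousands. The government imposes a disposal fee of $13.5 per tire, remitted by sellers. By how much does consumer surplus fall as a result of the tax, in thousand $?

Before the tax: set 374 − 4p = 5p − 220 → p* = $66, q* = 110.
With the tax collected from sellers, supply shifts: qs = 5(p − 13.5) − 220.
Solving gives q = 80 with consumers paying $73.5 and sellers receiving $60 (the $13.5 wedge).
ΔCS is the trapezoid between Q = 80 and Q = 110 of height $7.5: ½ · (110 + 80) · 7.5 = $712.5.

Consumer surplus falls by $712.5 thousand.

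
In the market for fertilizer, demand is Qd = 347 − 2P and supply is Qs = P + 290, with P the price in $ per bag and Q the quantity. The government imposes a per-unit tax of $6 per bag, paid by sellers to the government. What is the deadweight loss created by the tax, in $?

Deadweight loss = $12.

Without the tax, 347 − 2P = P + 290 gives 3P = 57, so P* = $19 and Q* = 309.
With the tax collected from sellers, supply shifts: Qs = (P − 6) + 290.
Solving gives Q = 305 with buyers paying $21 and sellers receiving $15 (the $6 wedge).
Quantity falls by |ΔQ| = |309 − 305| = 4.
DWL = ½ · t · |ΔQ| = ½ · 6 · 4 = $12.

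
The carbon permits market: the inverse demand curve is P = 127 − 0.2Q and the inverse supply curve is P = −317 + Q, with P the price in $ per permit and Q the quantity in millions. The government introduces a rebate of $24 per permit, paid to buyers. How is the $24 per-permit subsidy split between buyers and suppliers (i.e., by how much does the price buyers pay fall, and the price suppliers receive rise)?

Inverting to Q(P) form: Qd = 635 − 5P; Qs = P + 317.
Without the subsidy, 635 − 5P = P + 317 gives 6P = 318, so P* = $53 and Q* = 370.
With a per-unit subsidy paid to buyers, each effectively pays P − 24, so demand becomes Qd = 635 − 5(P − 24).
New equilibrium: buyers pay $49, suppliers receive $73, Q = 390. (Wedge: Pb − Ps = −24.)
Gain to buyers: $4; to suppliers: $20. (They sum to $24.)

Buyers gain $4 per permit; suppliers gain $20 per permit.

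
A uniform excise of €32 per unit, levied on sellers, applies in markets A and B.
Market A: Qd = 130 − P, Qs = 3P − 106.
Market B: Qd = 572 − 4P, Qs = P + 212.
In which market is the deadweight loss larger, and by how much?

Market B, by €25.6.

Market A: pre-tax P* = €59, Q* = 71; post-tax Q = 47; deadweight loss = €384.
Market B: pre-tax P* = €72, Q* = 284; post-tax Q = 258.4; deadweight loss = €409.6.
Difference: €384 vs €409.6 → market B is larger by €25.6.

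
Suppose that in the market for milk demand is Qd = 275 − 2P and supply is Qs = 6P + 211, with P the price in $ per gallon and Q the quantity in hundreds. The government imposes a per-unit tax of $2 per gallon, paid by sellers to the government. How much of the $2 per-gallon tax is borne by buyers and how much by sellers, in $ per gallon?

Before the tax: set 275 − 2P = 6P + 211 → P* = $8, Q* = 259.
With the tax collected from sellers, supply shifts: Qs = 6(P − 2) + 211.
New equilibrium: buyers pay $9.5, sellers receive $7.5, Q = 256. (Wedge: Pb − Ps = 2.)
Burden on buyers: $1.5; on sellers: $0.5. (They sum to $2.)

Buyers bear $1.5 per gallon; sellers bear $0.5 per gallon.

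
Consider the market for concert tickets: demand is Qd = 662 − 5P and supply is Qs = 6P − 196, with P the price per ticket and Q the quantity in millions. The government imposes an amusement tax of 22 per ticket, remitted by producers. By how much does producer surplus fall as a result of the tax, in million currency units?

Producer surplus falls by 2420 million.

Before the tax: set 662 − 5P = 6P − 196 → P* = 78, Q* = 272.
With the tax collected from producers, supply shifts: Qs = 6(P − 22) − 196.
Solving gives Q = 212 with consumers paying 90 and producers receiving 68 (the 22 wedge).
ΔPS is the trapezoid between Q = 212 and Q = 272 of height 10: ½ · (272 + 212) · 10 = 2420.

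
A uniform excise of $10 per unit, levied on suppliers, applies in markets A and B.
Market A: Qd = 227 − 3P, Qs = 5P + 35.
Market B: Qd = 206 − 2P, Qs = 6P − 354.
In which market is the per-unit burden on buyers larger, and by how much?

Market B, by $1.25.

Market A: pre-tax P* = $24, Q* = 155; post-tax Q = 136.25; per-unit burden on buyers = $6.25.
Market B: pre-tax P* = $70, Q* = 66; post-tax Q = 51; per-unit burden on buyers = $7.5.
Difference: $6.25 vs $7.5 → market B is larger by $1.25.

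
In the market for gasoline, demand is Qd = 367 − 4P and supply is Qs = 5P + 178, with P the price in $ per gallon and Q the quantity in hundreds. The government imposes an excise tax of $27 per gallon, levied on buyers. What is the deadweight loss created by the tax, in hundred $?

Deadweight loss = $810 hundred.

Without the tax, 367 − 4P = 5P + 178 gives 9P = 189, so P* = $21 and Q* = 283.
With the tax collected from buyers, demand (in seller-price terms) shifts: Qd = 367 − 4(P + 27).
New equilibrium: buyers pay $36, sellers receive $9, Q = 223. (Wedge: Pb − Ps = 27.)
Quantity falls by |ΔQ| = |283 − 223| = 60.
DWL = ½ · t · |ΔQ| = ½ · 27 · 60 = $810.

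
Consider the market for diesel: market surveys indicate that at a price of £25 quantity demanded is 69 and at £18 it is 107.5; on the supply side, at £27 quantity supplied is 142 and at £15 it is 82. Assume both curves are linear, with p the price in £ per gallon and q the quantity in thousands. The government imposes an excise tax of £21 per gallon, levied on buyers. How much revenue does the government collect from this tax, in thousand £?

Demand slope: (107.5 − 69)/(18 − 25) = -5.5, so qd = 206.5 − 5.5p.
Supply slope: (82 − 142)/(15 − 27) = 5, so qs = 5p + 7.
Without the tax, 206.5 − 5.5p = 5p + 7 gives 10.5p = 199.5, so p* = £19 and q* = 102.
With the tax collected from buyers, demand (in seller-price terms) shifts: qd = 206.5 − 5.5(p + 21).
Solving gives q = 47 with buyers paying £29 and sellers receiving £8 (the £21 wedge).
Revenue = t · Q = 21 · 47 = £987.

Tax revenue = £987 thousand.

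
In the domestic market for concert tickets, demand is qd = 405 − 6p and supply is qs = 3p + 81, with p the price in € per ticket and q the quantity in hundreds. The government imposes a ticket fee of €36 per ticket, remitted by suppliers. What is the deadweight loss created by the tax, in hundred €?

Before the tax: set 405 − 6p = 3p + 81 → p* = €36, q* = 189.
With the tax collected from suppliers, supply shifts: qs = 3(p − 36) + 81.
New equilibrium: buyers pay €48, suppliers receive €12, q = 117. (Wedge: pb − ps = 36.)
Quantity falls by |ΔQ| = |189 − 117| = 72.
DWL = ½ · t · |ΔQ| = ½ · 36 · 72 = €1296.

Deadweight loss = €1296 hundred.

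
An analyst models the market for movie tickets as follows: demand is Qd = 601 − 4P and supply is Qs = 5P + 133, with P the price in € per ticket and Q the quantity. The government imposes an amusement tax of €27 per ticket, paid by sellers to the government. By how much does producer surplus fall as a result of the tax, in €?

Before the tax: set 601 − 4P = 5P + 133 → P* = €52, Q* = 393.
With the tax collected from sellers, supply shifts: Qs = 5(P − 27) + 133.
Solving gives Q = 333 with consumers paying €67 and sellers receiving €40 (the €27 wedge).
ΔPS is the trapezoid between Q = 333 and Q = 393 of height €12: ½ · (393 + 333) · 12 = €4356.

Producer surplus falls by €4356.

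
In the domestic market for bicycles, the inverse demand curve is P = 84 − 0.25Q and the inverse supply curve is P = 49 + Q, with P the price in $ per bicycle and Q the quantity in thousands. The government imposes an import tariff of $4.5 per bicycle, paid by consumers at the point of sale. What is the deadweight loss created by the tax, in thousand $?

Rewrite in direct form: Qd = 336 − 4P and Qs = P − 49.
Without the tax, 336 − 4P = P − 49 gives 5P = 385, so P* = $77 and Q* = 28.
With the tax collected from consumers, demand (in seller-price terms) shifts: Qd = 336 − 4(P + 4.5).
Solving gives Q = 24.4 with consumers paying $77.9 and sellers receiving $73.4 (the $4.5 wedge).
Quantity falls by |ΔQ| = |28 − 24.4| = 3.6.
DWL = ½ · t · |ΔQ| = ½ · 4.5 · 3.6 = $8.1.

Deadweight loss = $8.1 thousand.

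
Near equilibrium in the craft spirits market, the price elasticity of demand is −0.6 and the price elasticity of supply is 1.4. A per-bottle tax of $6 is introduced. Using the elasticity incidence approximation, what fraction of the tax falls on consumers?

Incidence ratio: consumers' share ≈ εs / (εs + |εd|) = 1.4 / (1.4 + 0.6) = 0.7.
Supply is the more elastic side, so consumers bear the larger share.

Consumers' share ≈ 0.7.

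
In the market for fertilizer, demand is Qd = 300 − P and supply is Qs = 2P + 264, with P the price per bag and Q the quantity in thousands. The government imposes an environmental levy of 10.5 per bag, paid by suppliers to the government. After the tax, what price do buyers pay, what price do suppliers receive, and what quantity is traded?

Buyers pay 19; suppliers receive 8.5; quantity = 281.

Without the tax, 300 − P = 2P + 264 gives 3P = 36, so P* = 12 and Q* = 288.
With the tax collected from suppliers, supply shifts: Qs = 2(P − 10.5) + 264.
New equilibrium: buyers pay 19, suppliers receive 8.5, Q = 281. (Wedge: Pb − Ps = 10.5.)
The less price-elastic side of the market bears the larger share of a per-unit tax.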